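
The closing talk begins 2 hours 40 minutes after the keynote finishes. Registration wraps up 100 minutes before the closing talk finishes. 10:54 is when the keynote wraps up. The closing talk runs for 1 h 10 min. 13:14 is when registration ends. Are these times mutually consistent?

No

The closing talk starts at 10:54 + 160 min = 13:34.
The closing talk ends at 13:34 + 70 min = 14:44.
Registration ends at 14:44 − 100 min = 13:04.
But registration is also said to end at 13:14 — a 10-minute conflict.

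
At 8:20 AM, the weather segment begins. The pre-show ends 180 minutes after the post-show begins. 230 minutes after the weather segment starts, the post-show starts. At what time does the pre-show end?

The post-show starts at 8:20 AM + 230 min = 12:10 PM.
The pre-show ends at 12:10 PM + 180 min = 3:10 PM.

3:10 PM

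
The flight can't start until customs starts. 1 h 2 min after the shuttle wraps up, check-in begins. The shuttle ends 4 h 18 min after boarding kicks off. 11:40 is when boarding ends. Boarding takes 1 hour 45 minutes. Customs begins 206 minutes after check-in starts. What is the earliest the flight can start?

18:41

Boarding starts at 11:40 − 105 min = 09:55.
The shuttle ends at 09:55 + 258 min = 14:13.
Check-in starts at 14:13 + 62 min = 15:15.
Customs starts at 15:15 + 206 min = 18:41.
The flight is bounded by customs, so the earliest it can start is 18:41.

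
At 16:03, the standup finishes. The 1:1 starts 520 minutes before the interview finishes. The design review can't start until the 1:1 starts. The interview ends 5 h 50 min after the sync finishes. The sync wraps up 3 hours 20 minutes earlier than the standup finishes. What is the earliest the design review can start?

The sync ends at 16:03 − 200 min = 12:43.
The interview ends at 12:43 + 350 min = 18:33.
The 1:1 starts at 18:33 − 520 min = 09:53.
The design review is bounded by the 1:1, so the earliest it can start is 09:53.

09:53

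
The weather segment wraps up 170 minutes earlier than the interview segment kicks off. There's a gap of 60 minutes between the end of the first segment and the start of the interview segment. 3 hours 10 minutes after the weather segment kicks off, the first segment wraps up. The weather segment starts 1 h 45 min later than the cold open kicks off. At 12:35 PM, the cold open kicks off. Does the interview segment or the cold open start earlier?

the cold open

The weather segment starts at 12:35 PM + 105 min = 2:20 PM.
The first segment ends at 2:20 PM + 190 min = 5:30 PM.
The interview segment starts at 5:30 PM + 60 min = 6:30 PM.
The interview segment starts at 6:30 PM and the cold open starts at 12:35 PM, so the cold open is first.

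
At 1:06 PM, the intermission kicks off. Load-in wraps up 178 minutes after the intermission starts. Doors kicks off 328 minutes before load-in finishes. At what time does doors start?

Load-in ends at 1:06 PM + 178 min = 4:04 PM.
Doors starts at 4:04 PM − 328 min = 10:36 AM.

10:36 AM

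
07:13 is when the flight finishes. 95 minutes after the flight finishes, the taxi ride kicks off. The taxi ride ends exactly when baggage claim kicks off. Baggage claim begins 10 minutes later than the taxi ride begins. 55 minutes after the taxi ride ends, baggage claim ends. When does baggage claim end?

The taxi ride starts at 07:13 + 95 min = 08:48.
Baggage claim starts at 08:48 + 10 min = 08:58.
So the taxi ride ends at 08:58.
Baggage claim ends at 08:58 + 55 min = 09:53.

09:53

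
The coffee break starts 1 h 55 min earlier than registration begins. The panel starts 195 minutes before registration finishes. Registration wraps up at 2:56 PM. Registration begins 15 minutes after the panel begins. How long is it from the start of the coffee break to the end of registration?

The panel starts at 2:56 PM − 195 min = 11:41 AM.
Registration starts at 11:41 AM + 15 min = 11:56 AM.
The coffee break starts at 11:56 AM − 115 min = 10:01 AM.
From 10:01 AM to 2:56 PM is 4 hours 55 minutes.

4 hours 55 minutes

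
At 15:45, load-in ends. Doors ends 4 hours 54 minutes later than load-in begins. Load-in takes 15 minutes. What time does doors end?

Load-in starts at 15:45 − 15 min = 15:30.
Doors ends at 15:30 + 294 min = 20:24.

20:24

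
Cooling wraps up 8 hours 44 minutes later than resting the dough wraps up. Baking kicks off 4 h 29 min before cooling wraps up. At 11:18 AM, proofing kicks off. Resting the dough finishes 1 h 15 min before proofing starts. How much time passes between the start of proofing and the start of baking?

Resting the dough ends at 11:18 AM − 75 min = 10:03 AM.
Cooling ends at 10:03 AM + 524 min = 6:47 PM.
Baking starts at 6:47 PM − 269 min = 2:18 PM.
From 11:18 AM to 2:18 PM is 180 minutes.

180 minutes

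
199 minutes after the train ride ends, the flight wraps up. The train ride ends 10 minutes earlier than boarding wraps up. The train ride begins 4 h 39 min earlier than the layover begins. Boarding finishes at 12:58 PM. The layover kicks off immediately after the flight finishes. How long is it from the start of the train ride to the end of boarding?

The train ride ends at 12:58 PM − 10 min = 12:48 PM.
The flight ends at 12:48 PM + 199 min = 4:07 PM.
So the layover starts at 4:07 PM.
The train ride starts at 4:07 PM − 279 min = 11:28 AM.
From 11:28 AM to 12:58 PM is 1 hour 30 minutes.

1 hour 30 minutes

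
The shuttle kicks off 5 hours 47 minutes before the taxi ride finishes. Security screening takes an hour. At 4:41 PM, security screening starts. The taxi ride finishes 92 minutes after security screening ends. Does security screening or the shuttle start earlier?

the shuttle

Security screening ends at 4:41 PM + 60 min = 5:41 PM.
The taxi ride ends at 5:41 PM + 92 min = 7:13 PM.
The shuttle starts at 7:13 PM − 347 min = 1:26 PM.
Security screening starts at 4:41 PM and the shuttle starts at 1:26 PM, so the shuttle is first.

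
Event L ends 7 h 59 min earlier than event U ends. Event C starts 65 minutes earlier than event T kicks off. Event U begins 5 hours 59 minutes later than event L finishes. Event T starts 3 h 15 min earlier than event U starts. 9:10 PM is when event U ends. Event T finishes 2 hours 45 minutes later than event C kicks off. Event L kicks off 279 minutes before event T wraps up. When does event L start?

Event L ends at 9:10 PM − 479 min = 1:11 PM.
Event U starts at 1:11 PM + 359 min = 7:10 PM.
Event T starts at 7:10 PM − 195 min = 3:55 PM.
Event C starts at 3:55 PM − 65 min = 2:50 PM.
Event T ends at 2:50 PM + 165 min = 5:35 PM.
Event L starts at 5:35 PM − 279 min = 12:56 PM.

12:56 PM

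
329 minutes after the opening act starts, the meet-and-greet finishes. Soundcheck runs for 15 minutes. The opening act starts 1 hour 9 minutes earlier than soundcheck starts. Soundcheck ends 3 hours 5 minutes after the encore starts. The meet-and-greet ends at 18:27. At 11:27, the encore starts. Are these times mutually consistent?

No

Soundcheck ends at 11:27 + 185 min = 14:32.
Soundcheck starts at 14:32 − 15 min = 14:17.
The opening act starts at 14:17 − 69 min = 13:08.
The meet-and-greet ends at 13:08 + 329 min = 18:37.
But the meet-and-greet is also said to end at 18:27 — a 10-minute conflict.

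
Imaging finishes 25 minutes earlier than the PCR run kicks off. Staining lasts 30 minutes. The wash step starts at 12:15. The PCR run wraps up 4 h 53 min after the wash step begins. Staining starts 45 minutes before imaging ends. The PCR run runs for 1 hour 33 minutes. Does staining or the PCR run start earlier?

staining

The PCR run ends at 12:15 + 293 min = 17:08.
The PCR run starts at 17:08 − 93 min = 15:35.
Imaging ends at 15:35 − 25 min = 15:10.
Staining starts at 15:10 − 45 min = 14:25.
Staining starts at 14:25 and the PCR run starts at 15:35, so staining is first.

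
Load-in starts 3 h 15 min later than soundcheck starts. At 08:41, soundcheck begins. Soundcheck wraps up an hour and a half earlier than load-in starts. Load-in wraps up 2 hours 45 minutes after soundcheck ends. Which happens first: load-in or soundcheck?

Load-in starts at 08:41 + 195 min = 11:56.
Load-in starts at 11:56 and soundcheck starts at 08:41, so soundcheck is first.

soundcheck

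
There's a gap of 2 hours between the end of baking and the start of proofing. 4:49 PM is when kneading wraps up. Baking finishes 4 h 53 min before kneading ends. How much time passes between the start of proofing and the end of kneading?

173 minutes

Baking ends at 4:49 PM − 293 min = 11:56 AM.
Proofing starts at 11:56 AM + 120 min = 1:56 PM.
From 1:56 PM to 4:49 PM is 173 minutes.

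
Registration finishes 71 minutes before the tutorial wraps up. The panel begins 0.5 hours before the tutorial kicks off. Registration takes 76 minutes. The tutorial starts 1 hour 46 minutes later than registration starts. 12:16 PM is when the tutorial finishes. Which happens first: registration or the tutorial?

Registration ends at 12:16 PM − 71 min = 11:05 AM.
Registration starts at 11:05 AM − 76 min = 9:49 AM.
The tutorial starts at 9:49 AM + 106 min = 11:35 AM.
Registration starts at 9:49 AM and the tutorial starts at 11:35 AM, so registration is first.

registration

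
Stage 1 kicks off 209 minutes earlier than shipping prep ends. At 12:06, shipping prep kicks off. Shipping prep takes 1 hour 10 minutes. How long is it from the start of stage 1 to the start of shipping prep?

2 h 19 min

Shipping prep ends at 12:06 + 70 min = 13:16.
Stage 1 starts at 13:16 − 209 min = 09:47.
From 09:47 to 12:06 is 2 h 19 min.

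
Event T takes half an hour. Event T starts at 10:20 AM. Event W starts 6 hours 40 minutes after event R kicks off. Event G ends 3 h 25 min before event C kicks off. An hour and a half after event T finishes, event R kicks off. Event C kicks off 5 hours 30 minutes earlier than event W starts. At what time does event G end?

10:05 AM

Event T ends at 10:20 AM + 30 min = 10:50 AM.
Event R starts at 10:50 AM + 90 min = 12:20 PM.
Event W starts at 12:20 PM + 400 min = 7:00 PM.
Event C starts at 7:00 PM − 330 min = 1:30 PM.
Event G ends at 1:30 PM − 205 min = 10:05 AM.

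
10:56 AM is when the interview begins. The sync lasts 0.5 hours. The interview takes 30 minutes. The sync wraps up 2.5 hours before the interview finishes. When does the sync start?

8:26 AM

The interview ends at 10:56 AM + 30 min = 11:26 AM.
The sync ends at 11:26 AM − 150 min = 8:56 AM.
The sync starts at 8:56 AM − 30 min = 8:26 AM.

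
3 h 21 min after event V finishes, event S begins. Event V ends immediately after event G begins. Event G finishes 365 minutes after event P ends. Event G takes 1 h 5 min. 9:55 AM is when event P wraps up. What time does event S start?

6:16 PM

Event G ends at 9:55 AM + 365 min = 4:00 PM.
Event G starts at 4:00 PM − 65 min = 2:55 PM.
So event V ends at 2:55 PM.
Event S starts at 2:55 PM + 201 min = 6:16 PM.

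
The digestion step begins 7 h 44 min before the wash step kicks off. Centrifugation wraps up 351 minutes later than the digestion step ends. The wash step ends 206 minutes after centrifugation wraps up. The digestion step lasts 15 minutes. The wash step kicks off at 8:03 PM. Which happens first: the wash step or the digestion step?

The digestion step starts at 8:03 PM − 464 min = 12:19 PM.
The wash step starts at 8:03 PM and the digestion step starts at 12:19 PM, so the digestion step is first.

the digestion step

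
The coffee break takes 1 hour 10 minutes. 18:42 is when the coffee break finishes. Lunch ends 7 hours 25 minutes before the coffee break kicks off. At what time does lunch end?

10:07

The coffee break starts at 18:42 − 70 min = 17:32.
Lunch ends at 17:32 − 445 min = 10:07.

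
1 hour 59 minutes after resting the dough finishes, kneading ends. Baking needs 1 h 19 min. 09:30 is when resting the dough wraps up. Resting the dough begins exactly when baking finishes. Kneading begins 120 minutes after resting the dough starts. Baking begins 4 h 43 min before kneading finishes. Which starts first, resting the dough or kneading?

resting the dough

Kneading ends at 09:30 + 119 min = 11:29.
Baking starts at 11:29 − 283 min = 06:46.
Baking ends at 06:46 + 79 min = 08:05.
So resting the dough starts at 08:05.
Kneading starts at 08:05 + 120 min = 10:05.
Resting the dough starts at 08:05 and kneading starts at 10:05, so resting the dough is first.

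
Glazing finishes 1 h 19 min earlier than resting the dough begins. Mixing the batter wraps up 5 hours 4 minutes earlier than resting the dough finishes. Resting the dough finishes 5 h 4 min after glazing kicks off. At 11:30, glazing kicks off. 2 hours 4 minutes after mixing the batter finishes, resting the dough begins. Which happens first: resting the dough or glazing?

glazing

Resting the dough ends at 11:30 + 304 min = 16:34.
Mixing the batter ends at 16:34 − 304 min = 11:30.
Resting the dough starts at 11:30 + 124 min = 13:34.
Resting the dough starts at 13:34 and glazing starts at 11:30, so glazing is first.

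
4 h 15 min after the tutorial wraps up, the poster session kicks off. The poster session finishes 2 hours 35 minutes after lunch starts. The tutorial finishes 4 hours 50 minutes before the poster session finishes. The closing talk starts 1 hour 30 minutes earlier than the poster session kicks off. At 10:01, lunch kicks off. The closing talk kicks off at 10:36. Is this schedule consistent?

No

The poster session ends at 10:01 + 155 min = 12:36.
The tutorial ends at 12:36 − 290 min = 07:46.
The poster session starts at 07:46 + 255 min = 12:01.
The closing talk starts at 12:01 − 90 min = 10:31.
But the closing talk is also said to start at 10:36 — a 5-minute conflict.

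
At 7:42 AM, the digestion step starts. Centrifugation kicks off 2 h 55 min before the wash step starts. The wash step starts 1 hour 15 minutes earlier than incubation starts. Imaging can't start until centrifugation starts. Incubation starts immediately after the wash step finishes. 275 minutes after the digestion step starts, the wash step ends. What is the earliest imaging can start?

The wash step ends at 7:42 AM + 275 min = 12:17 PM.
So incubation starts at 12:17 PM.
The wash step starts at 12:17 PM − 75 min = 11:02 AM.
Centrifugation starts at 11:02 AM − 175 min = 8:07 AM.
Imaging is bounded by centrifugation, so the earliest it can start is 8:07 AM.

8:07 AM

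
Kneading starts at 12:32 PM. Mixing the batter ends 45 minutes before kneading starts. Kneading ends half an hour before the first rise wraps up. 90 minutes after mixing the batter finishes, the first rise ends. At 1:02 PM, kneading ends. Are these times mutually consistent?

No

Mixing the batter ends at 12:32 PM − 45 min = 11:47 AM.
The first rise ends at 11:47 AM + 90 min = 1:17 PM.
Kneading ends at 1:17 PM − 30 min = 12:47 PM.
But kneading is also said to end at 1:02 PM — a 15-minute conflict.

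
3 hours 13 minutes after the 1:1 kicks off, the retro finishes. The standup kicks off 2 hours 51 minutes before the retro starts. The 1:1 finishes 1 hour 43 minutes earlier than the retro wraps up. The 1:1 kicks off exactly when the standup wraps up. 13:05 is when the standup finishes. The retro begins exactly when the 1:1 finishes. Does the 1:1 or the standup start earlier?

The 1:1 starts at 13:05.
The retro ends at 13:05 + 193 min = 16:18.
The 1:1 ends at 16:18 − 103 min = 14:35.
So the retro starts at 14:35.
The standup starts at 14:35 − 171 min = 11:44.
The 1:1 starts at 13:05 and the standup starts at 11:44, so the standup is first.

the standup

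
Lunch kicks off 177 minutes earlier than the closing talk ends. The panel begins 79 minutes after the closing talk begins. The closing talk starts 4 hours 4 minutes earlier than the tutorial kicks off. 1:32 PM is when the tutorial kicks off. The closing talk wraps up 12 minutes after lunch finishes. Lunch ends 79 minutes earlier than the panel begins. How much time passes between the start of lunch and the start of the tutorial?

The closing talk starts at 1:32 PM − 244 min = 9:28 AM.
The panel starts at 9:28 AM + 79 min = 10:47 AM.
Lunch ends at 10:47 AM − 79 min = 9:28 AM.
The closing talk ends at 9:28 AM + 12 min = 9:40 AM.
Lunch starts at 9:40 AM − 177 min = 6:43 AM.
From 6:43 AM to 1:32 PM is 6 hours 49 minutes.

6 hours 49 minutes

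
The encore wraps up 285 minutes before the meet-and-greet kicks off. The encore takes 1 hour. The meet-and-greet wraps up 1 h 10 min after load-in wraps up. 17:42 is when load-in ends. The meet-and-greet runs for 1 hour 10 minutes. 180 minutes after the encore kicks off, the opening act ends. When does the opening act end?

The meet-and-greet ends at 17:42 + 70 min = 18:52.
The meet-and-greet starts at 18:52 − 70 min = 17:42.
The encore ends at 17:42 − 285 min = 12:57.
The encore starts at 12:57 − 60 min = 11:57.
The opening act ends at 11:57 + 180 min = 14:57.

14:57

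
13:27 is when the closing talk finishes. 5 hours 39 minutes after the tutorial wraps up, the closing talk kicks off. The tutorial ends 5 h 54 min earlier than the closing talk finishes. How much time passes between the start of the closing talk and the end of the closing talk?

15 minutes

The tutorial ends at 13:27 − 354 min = 07:33.
The closing talk starts at 07:33 + 339 min = 13:12.
From 13:12 to 13:27 is 15 minutes.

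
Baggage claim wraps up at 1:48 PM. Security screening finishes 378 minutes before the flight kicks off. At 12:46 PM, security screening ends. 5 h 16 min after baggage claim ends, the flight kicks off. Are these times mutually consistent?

The flight starts at 1:48 PM + 316 min = 7:04 PM.
Security screening ends at 7:04 PM − 378 min = 12:46 PM.
That matches the stated 12:46 PM, so the schedule is consistent.

Yes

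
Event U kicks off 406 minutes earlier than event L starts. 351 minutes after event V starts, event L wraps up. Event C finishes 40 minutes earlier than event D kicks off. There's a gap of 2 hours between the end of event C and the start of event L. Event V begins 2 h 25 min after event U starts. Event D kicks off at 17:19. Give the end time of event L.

20:09

Event C ends at 17:19 − 40 min = 16:39.
Event L starts at 16:39 + 120 min = 18:39.
Event U starts at 18:39 − 406 min = 11:53.
Event V starts at 11:53 + 145 min = 14:18.
Event L ends at 14:18 + 351 min = 20:09.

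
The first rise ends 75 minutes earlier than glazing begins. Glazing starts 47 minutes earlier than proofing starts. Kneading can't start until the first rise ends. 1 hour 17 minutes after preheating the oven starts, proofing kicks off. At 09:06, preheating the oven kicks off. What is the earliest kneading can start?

Proofing starts at 09:06 + 77 min = 10:23.
Glazing starts at 10:23 − 47 min = 09:36.
The first rise ends at 09:36 − 75 min = 08:21.
Kneading is bounded by the first rise, so the earliest it can start is 08:21.

08:21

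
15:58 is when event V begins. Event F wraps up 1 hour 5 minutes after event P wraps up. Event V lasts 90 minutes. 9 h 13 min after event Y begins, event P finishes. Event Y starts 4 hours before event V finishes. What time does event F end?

Event V ends at 15:58 + 90 min = 17:28.
Event Y starts at 17:28 − 240 min = 13:28.
Event P ends at 13:28 + 553 min = 22:41.
Event F ends at 22:41 + 65 min = 23:46.

23:46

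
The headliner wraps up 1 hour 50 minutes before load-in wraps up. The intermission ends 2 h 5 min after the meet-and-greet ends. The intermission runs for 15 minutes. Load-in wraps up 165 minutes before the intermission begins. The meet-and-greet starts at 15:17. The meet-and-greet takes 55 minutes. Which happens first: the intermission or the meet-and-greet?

the meet-and-greet

The meet-and-greet ends at 15:17 + 55 min = 16:12.
The intermission ends at 16:12 + 125 min = 18:17.
The intermission starts at 18:17 − 15 min = 18:02.
The intermission starts at 18:02 and the meet-and-greet starts at 15:17, so the meet-and-greet is first.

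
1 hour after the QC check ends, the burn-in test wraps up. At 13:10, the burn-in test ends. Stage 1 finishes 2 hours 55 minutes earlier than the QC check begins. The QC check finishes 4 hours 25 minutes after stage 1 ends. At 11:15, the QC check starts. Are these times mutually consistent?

Stage 1 ends at 11:15 − 175 min = 08:20.
The QC check ends at 08:20 + 265 min = 12:45.
The burn-in test ends at 12:45 + 60 min = 13:45.
But the burn-in test is also said to end at 13:10 — a 35-minute conflict.

No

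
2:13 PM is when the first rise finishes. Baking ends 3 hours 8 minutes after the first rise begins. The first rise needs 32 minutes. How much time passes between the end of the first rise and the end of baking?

156 minutes

The first rise starts at 2:13 PM − 32 min = 1:41 PM.
Baking ends at 1:41 PM + 188 min = 4:49 PM.
From 2:13 PM to 4:49 PM is 156 minutes.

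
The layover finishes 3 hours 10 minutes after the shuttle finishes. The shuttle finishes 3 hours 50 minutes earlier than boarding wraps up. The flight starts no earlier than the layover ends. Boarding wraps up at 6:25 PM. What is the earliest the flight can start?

5:45 PM

The shuttle ends at 6:25 PM − 230 min = 2:35 PM.
The layover ends at 2:35 PM + 190 min = 5:45 PM.
The flight is bounded by the layover, so the earliest it can start is 5:45 PM.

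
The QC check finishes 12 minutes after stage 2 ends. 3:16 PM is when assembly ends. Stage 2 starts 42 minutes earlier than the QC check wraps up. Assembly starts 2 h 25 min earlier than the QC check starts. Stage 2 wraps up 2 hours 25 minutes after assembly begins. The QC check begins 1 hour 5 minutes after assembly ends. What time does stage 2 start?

3:51 PM

The QC check starts at 3:16 PM + 65 min = 4:21 PM.
Assembly starts at 4:21 PM − 145 min = 1:56 PM.
Stage 2 ends at 1:56 PM + 145 min = 4:21 PM.
The QC check ends at 4:21 PM + 12 min = 4:33 PM.
Stage 2 starts at 4:33 PM − 42 min = 3:51 PM.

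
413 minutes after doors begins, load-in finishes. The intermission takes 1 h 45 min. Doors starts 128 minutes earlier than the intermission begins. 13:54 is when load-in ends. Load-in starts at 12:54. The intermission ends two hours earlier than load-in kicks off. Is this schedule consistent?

The intermission ends at 12:54 − 120 min = 10:54.
The intermission starts at 10:54 − 105 min = 09:09.
Doors starts at 09:09 − 128 min = 07:01.
Load-in ends at 07:01 + 413 min = 13:54.
That matches the stated 13:54, so the schedule is consistent.

Yes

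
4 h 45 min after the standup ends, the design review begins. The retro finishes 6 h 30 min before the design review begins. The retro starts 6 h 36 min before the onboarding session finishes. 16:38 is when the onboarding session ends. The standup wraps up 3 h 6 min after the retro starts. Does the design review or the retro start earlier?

the retro

The retro starts at 16:38 − 396 min = 10:02.
The standup ends at 10:02 + 186 min = 13:08.
The design review starts at 13:08 + 285 min = 17:53.
The design review starts at 17:53 and the retro starts at 10:02, so the retro is first.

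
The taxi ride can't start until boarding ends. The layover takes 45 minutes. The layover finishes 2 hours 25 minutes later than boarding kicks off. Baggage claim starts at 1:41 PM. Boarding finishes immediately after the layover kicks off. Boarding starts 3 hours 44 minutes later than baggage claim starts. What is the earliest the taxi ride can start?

Boarding starts at 1:41 PM + 224 min = 5:25 PM.
The layover ends at 5:25 PM + 145 min = 7:50 PM.
The layover starts at 7:50 PM − 45 min = 7:05 PM.
So boarding ends at 7:05 PM.
The taxi ride is bounded by boarding, so the earliest it can start is 7:05 PM.

7:05 PM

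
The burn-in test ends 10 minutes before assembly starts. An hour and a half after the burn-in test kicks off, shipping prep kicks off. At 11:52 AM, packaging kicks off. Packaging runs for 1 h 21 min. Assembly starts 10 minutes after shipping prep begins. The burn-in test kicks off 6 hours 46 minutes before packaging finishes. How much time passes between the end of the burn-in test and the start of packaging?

235 minutes

Packaging ends at 11:52 AM + 81 min = 1:13 PM.
The burn-in test starts at 1:13 PM − 406 min = 6:27 AM.
Shipping prep starts at 6:27 AM + 90 min = 7:57 AM.
Assembly starts at 7:57 AM + 10 min = 8:07 AM.
The burn-in test ends at 8:07 AM − 10 min = 7:57 AM.
From 7:57 AM to 11:52 AM is 235 minutes.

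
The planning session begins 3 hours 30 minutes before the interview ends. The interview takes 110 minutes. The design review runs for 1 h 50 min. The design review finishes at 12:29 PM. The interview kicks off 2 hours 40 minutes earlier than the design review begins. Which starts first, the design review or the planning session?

the planning session

The design review starts at 12:29 PM − 110 min = 10:39 AM.
The interview starts at 10:39 AM − 160 min = 7:59 AM.
The interview ends at 7:59 AM + 110 min = 9:49 AM.
The planning session starts at 9:49 AM − 210 min = 6:19 AM.
The design review starts at 10:39 AM and the planning session starts at 6:19 AM, so the planning session is first.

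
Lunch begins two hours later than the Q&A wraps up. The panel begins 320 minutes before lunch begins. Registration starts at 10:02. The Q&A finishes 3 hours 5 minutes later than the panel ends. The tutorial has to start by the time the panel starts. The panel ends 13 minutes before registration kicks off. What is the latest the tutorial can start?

09:34

The panel ends at 10:02 − 13 min = 09:49.
The Q&A ends at 09:49 + 185 min = 12:54.
Lunch starts at 12:54 + 120 min = 14:54.
The panel starts at 14:54 − 320 min = 09:34.
The tutorial is bounded by the panel, so the latest it can start is 09:34.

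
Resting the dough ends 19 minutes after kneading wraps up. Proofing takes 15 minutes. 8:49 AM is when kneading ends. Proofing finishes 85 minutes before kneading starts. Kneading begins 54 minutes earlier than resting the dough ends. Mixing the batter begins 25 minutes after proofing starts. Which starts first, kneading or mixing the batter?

mixing the batter

Resting the dough ends at 8:49 AM + 19 min = 9:08 AM.
Kneading starts at 9:08 AM − 54 min = 8:14 AM.
Proofing ends at 8:14 AM − 85 min = 6:49 AM.
Proofing starts at 6:49 AM − 15 min = 6:34 AM.
Mixing the batter starts at 6:34 AM + 25 min = 6:59 AM.
Kneading starts at 8:14 AM and mixing the batter starts at 6:59 AM, so mixing the batter is first.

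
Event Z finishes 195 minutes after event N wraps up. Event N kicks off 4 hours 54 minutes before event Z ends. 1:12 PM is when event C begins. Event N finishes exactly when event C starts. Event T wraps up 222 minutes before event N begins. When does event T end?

7:51 AM

Event N ends at 1:12 PM.
Event Z ends at 1:12 PM + 195 min = 4:27 PM.
Event N starts at 4:27 PM − 294 min = 11:33 AM.
Event T ends at 11:33 AM − 222 min = 7:51 AM.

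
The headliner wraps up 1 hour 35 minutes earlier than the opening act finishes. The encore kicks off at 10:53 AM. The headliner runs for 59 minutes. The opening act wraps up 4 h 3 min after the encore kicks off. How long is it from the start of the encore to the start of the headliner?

1 hour 29 minutes

The opening act ends at 10:53 AM + 243 min = 2:56 PM.
The headliner ends at 2:56 PM − 95 min = 1:21 PM.
The headliner starts at 1:21 PM − 59 min = 12:22 PM.
From 10:53 AM to 12:22 PM is 1 hour 29 minutes.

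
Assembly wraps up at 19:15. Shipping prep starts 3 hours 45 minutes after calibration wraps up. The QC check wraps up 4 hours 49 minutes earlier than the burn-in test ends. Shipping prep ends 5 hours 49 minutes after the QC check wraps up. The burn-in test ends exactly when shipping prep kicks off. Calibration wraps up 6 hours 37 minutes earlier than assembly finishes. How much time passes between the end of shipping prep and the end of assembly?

Calibration ends at 19:15 − 397 min = 12:38.
Shipping prep starts at 12:38 + 225 min = 16:23.
So the burn-in test ends at 16:23.
The QC check ends at 16:23 − 289 min = 11:34.
Shipping prep ends at 11:34 + 349 min = 17:23.
From 17:23 to 19:15 is 112 minutes.

112 minutes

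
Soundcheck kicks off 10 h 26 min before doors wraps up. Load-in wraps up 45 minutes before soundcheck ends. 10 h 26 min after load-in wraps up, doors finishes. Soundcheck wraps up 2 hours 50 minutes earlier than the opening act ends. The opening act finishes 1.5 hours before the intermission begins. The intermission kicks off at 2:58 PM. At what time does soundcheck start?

9:53 AM

The opening act ends at 2:58 PM − 90 min = 1:28 PM.
Soundcheck ends at 1:28 PM − 170 min = 10:38 AM.
Load-in ends at 10:38 AM − 45 min = 9:53 AM.
Doors ends at 9:53 AM + 626 min = 8:19 PM.
Soundcheck starts at 8:19 PM − 626 min = 9:53 AM.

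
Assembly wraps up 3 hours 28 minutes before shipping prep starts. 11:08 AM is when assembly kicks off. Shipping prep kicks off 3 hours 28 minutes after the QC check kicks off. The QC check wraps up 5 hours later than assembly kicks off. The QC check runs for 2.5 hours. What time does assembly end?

The QC check ends at 11:08 AM + 300 min = 4:08 PM.
The QC check starts at 4:08 PM − 150 min = 1:38 PM.
Shipping prep starts at 1:38 PM + 208 min = 5:06 PM.
Assembly ends at 5:06 PM − 208 min = 1:38 PM.

1:38 PM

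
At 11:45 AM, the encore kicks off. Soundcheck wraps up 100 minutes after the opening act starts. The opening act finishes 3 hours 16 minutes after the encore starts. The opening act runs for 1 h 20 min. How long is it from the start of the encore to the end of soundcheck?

The opening act ends at 11:45 AM + 196 min = 3:01 PM.
The opening act starts at 3:01 PM − 80 min = 1:41 PM.
Soundcheck ends at 1:41 PM + 100 min = 3:21 PM.
From 11:45 AM to 3:21 PM is 216 minutes.

216 minutes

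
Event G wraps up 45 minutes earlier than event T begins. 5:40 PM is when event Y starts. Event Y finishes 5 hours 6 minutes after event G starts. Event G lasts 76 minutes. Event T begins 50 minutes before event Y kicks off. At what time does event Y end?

Event T starts at 5:40 PM − 50 min = 4:50 PM.
Event G ends at 4:50 PM − 45 min = 4:05 PM.
Event G starts at 4:05 PM − 76 min = 2:49 PM.
Event Y ends at 2:49 PM + 306 min = 7:55 PM.

7:55 PM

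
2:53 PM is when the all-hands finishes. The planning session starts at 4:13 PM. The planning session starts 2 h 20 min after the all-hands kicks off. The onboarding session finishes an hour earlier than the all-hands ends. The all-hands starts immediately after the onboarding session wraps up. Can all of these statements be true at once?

Yes

The onboarding session ends at 2:53 PM − 60 min = 1:53 PM.
So the all-hands starts at 1:53 PM.
The planning session starts at 1:53 PM + 140 min = 4:13 PM.
That matches the stated 4:13 PM, so the schedule is consistent.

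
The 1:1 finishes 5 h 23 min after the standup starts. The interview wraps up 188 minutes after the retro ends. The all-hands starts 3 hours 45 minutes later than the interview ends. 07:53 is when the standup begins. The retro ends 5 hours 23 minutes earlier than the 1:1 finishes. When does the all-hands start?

14:46

The 1:1 ends at 07:53 + 323 min = 13:16.
The retro ends at 13:16 − 323 min = 07:53.
The interview ends at 07:53 + 188 min = 11:01.
The all-hands starts at 11:01 + 225 min = 14:46.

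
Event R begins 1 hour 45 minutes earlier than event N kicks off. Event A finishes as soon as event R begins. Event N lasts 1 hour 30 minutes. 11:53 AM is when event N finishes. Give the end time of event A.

Event N starts at 11:53 AM − 90 min = 10:23 AM.
Event R starts at 10:23 AM − 105 min = 8:38 AM.
So event A ends at 8:38 AM.

8:38 AM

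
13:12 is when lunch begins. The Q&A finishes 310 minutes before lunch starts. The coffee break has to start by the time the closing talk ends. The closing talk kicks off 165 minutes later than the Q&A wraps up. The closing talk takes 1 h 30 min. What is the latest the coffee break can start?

12:17

The Q&A ends at 13:12 − 310 min = 08:02.
The closing talk starts at 08:02 + 165 min = 10:47.
The closing talk ends at 10:47 + 90 min = 12:17.
The coffee break is bounded by the closing talk, so the latest it can start is 12:17.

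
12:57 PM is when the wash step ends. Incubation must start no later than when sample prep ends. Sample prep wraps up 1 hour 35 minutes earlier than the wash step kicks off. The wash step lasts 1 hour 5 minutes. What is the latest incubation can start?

The wash step starts at 12:57 PM − 65 min = 11:52 AM.
Sample prep ends at 11:52 AM − 95 min = 10:17 AM.
Incubation is bounded by sample prep, so the latest it can start is 10:17 AM.

10:17 AM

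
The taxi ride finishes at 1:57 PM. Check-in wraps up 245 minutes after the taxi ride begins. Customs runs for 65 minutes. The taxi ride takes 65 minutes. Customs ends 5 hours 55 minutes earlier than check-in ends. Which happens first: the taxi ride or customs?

customs

The taxi ride starts at 1:57 PM − 65 min = 12:52 PM.
Check-in ends at 12:52 PM + 245 min = 4:57 PM.
Customs ends at 4:57 PM − 355 min = 11:02 AM.
Customs starts at 11:02 AM − 65 min = 9:57 AM.
The taxi ride starts at 12:52 PM and customs starts at 9:57 AM, so customs is first.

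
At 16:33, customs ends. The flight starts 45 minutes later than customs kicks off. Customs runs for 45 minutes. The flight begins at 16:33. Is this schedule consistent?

Yes

Customs starts at 16:33 − 45 min = 15:48.
The flight starts at 15:48 + 45 min = 16:33.
That matches the stated 16:33, so the schedule is consistent.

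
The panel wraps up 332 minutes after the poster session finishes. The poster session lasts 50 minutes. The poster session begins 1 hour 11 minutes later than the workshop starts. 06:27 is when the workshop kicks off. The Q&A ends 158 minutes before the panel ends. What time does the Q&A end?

11:22

The poster session starts at 06:27 + 71 min = 07:38.
The poster session ends at 07:38 + 50 min = 08:28.
The panel ends at 08:28 + 332 min = 14:00.
The Q&A ends at 14:00 − 158 min = 11:22.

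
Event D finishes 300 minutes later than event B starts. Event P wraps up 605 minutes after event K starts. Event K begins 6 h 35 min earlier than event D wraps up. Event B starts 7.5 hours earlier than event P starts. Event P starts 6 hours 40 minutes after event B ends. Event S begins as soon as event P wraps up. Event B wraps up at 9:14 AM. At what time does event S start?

Event P starts at 9:14 AM + 400 min = 3:54 PM.
Event B starts at 3:54 PM − 450 min = 8:24 AM.
Event D ends at 8:24 AM + 300 min = 1:24 PM.
Event K starts at 1:24 PM − 395 min = 6:49 AM.
Event P ends at 6:49 AM + 605 min = 4:54 PM.
So event S starts at 4:54 PM.

4:54 PM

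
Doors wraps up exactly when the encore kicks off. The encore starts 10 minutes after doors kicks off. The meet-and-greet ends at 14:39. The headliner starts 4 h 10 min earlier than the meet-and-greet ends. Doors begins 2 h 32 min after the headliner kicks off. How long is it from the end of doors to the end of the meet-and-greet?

1 hour 28 minutes

The headliner starts at 14:39 − 250 min = 10:29.
Doors starts at 10:29 + 152 min = 13:01.
The encore starts at 13:01 + 10 min = 13:11.
So doors ends at 13:11.
From 13:11 to 14:39 is 1 hour 28 minutes.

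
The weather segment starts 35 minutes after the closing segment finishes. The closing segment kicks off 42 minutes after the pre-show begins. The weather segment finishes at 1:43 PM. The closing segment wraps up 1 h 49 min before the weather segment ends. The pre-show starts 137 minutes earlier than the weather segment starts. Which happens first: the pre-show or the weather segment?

the pre-show

The closing segment ends at 1:43 PM − 109 min = 11:54 AM.
The weather segment starts at 11:54 AM + 35 min = 12:29 PM.
The pre-show starts at 12:29 PM − 137 min = 10:12 AM.
The pre-show starts at 10:12 AM and the weather segment starts at 12:29 PM, so the pre-show is first.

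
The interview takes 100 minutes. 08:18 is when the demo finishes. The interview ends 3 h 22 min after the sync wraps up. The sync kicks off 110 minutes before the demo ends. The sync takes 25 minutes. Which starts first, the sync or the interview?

the sync

The sync starts at 08:18 − 110 min = 06:28.
The sync ends at 06:28 + 25 min = 06:53.
The interview ends at 06:53 + 202 min = 10:15.
The interview starts at 10:15 − 100 min = 08:35.
The sync starts at 06:28 and the interview starts at 08:35, so the sync is first.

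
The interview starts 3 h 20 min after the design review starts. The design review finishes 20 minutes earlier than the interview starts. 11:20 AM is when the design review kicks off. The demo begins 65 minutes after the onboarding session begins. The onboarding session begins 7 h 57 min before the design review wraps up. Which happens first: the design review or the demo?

the demo

The interview starts at 11:20 AM + 200 min = 2:40 PM.
The design review ends at 2:40 PM − 20 min = 2:20 PM.
The onboarding session starts at 2:20 PM − 477 min = 6:23 AM.
The demo starts at 6:23 AM + 65 min = 7:28 AM.
The design review starts at 11:20 AM and the demo starts at 7:28 AM, so the demo is first.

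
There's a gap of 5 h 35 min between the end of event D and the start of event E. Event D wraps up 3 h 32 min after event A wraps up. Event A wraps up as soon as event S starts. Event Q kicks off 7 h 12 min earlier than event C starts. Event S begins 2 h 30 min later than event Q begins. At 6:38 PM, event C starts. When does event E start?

Event Q starts at 6:38 PM − 432 min = 11:26 AM.
Event S starts at 11:26 AM + 150 min = 1:56 PM.
So event A ends at 1:56 PM.
Event D ends at 1:56 PM + 212 min = 5:28 PM.
Event E starts at 5:28 PM + 335 min = 11:03 PM.

11:03 PM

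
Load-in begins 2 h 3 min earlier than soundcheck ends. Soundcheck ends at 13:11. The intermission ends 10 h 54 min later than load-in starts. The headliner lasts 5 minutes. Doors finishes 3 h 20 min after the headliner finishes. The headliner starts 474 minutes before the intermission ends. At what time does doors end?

Load-in starts at 13:11 − 123 min = 11:08.
The intermission ends at 11:08 + 654 min = 22:02.
The headliner starts at 22:02 − 474 min = 14:08.
The headliner ends at 14:08 + 5 min = 14:13.
Doors ends at 14:13 + 200 min = 17:33.

17:33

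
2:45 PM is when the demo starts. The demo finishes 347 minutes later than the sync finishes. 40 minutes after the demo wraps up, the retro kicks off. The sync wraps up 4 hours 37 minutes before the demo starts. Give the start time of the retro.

4:35 PM

The sync ends at 2:45 PM − 277 min = 10:08 AM.
The demo ends at 10:08 AM + 347 min = 3:55 PM.
The retro starts at 3:55 PM + 40 min = 4:35 PM.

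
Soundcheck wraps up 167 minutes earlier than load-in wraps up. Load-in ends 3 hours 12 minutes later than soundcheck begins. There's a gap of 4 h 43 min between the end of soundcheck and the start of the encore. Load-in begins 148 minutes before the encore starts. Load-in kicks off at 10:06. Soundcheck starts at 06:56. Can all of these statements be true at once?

No

Load-in ends at 06:56 + 192 min = 10:08.
Soundcheck ends at 10:08 − 167 min = 07:21.
The encore starts at 07:21 + 283 min = 12:04.
Load-in starts at 12:04 − 148 min = 09:36.
But load-in is also said to start at 10:06 — a 30-minute conflict.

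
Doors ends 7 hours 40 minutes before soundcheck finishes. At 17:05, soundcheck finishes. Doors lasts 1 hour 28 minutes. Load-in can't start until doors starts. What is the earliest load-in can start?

07:57

Doors ends at 17:05 − 460 min = 09:25.
Doors starts at 09:25 − 88 min = 07:57.
Load-in is bounded by doors, so the earliest it can start is 07:57.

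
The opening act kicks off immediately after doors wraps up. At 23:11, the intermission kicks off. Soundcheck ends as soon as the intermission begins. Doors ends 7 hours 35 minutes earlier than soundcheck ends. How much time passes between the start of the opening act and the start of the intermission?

Soundcheck ends at 23:11.
Doors ends at 23:11 − 455 min = 15:36.
So the opening act starts at 15:36.
From 15:36 to 23:11 is 455 minutes.

455 minutes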